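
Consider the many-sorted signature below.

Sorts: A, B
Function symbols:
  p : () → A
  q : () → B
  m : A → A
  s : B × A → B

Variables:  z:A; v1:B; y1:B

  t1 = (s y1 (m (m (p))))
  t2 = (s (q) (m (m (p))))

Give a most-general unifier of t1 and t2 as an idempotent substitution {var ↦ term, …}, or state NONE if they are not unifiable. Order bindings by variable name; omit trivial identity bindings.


{y1 ↦ (q)}


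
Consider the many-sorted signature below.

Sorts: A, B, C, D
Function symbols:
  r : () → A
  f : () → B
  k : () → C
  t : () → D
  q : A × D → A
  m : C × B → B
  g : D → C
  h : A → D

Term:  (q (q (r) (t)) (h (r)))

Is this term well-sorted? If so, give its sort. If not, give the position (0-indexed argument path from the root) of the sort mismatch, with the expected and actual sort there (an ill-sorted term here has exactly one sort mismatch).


well-sorted; sort = A

    (r) : A
    (t) : D
  (q (r) (t)) : A
    (r) : A
  (h (r)) : D
(q (q (r) (t)) (h (r))) : A


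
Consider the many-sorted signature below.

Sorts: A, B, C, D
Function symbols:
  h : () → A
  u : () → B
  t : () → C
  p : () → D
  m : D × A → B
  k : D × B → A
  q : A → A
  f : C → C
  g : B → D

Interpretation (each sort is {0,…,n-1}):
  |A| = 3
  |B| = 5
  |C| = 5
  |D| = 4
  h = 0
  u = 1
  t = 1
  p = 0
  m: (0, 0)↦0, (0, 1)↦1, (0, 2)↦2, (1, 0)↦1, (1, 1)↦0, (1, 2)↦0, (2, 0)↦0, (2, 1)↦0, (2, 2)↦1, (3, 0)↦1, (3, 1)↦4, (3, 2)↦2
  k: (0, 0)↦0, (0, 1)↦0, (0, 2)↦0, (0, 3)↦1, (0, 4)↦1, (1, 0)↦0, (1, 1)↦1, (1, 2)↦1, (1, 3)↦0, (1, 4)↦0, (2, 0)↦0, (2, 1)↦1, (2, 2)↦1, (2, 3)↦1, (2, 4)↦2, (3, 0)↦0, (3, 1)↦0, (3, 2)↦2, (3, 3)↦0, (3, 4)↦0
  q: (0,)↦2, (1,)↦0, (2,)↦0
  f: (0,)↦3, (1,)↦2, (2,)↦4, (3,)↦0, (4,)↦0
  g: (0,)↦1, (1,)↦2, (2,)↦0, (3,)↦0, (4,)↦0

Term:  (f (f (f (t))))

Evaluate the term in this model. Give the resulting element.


value = 0

  t = 1
  (f (t)) = f(1,) = 2
  (f (f (t))) = f(2,) = 4
  (f (f (f (t)))) = f(4,) = 0


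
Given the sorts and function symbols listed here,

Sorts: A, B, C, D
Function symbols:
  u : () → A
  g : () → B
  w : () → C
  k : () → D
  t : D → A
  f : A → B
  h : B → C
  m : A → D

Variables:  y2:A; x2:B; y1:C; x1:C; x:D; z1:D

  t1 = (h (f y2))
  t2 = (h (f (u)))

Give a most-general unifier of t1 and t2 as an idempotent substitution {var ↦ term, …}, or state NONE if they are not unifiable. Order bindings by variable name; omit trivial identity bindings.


{y2 ↦ (u)}


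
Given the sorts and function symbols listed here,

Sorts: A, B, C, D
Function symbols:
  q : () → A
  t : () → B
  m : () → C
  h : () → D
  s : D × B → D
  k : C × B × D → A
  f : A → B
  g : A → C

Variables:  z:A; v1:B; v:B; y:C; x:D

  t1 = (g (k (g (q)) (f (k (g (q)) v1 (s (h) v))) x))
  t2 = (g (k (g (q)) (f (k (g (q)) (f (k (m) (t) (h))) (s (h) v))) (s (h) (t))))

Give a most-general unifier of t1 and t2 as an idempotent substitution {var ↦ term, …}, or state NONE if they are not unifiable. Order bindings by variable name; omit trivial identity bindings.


{v1 ↦ (f (k (m) (t) (h))), x ↦ (s (h) (t))}


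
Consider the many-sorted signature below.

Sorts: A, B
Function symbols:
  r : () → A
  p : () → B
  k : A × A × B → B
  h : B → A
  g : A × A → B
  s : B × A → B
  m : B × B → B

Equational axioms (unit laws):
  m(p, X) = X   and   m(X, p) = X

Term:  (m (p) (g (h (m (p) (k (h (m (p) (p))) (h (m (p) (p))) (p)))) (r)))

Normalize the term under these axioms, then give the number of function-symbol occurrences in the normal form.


size = 9

1. (m (p) (g (h (m (p) (k (h (m (p) (p))) (h (m (p) (p))) (p)))) (r)))  →  (g (h (m (p) (k (h (m (p) (p))) (h (m (p) (p))) (p)))) (r))
2. (g (h (m (p) (k (h (m (p) (p))) (h (m (p) (p))) (p)))) (r))  →  (g (h (k (h (m (p) (p))) (h (m (p) (p))) (p))) (r))
3. (g (h (k (h (m (p) (p))) (h (m (p) (p))) (p))) (r))  →  (g (h (k (h (p)) (h (m (p) (p))) (p))) (r))
4. (g (h (k (h (p)) (h (m (p) (p))) (p))) (r))  →  (g (h (k (h (p)) (h (p)) (p))) (r))
normal form: (g (h (k (h (p)) (h (p)) (p))) (r))


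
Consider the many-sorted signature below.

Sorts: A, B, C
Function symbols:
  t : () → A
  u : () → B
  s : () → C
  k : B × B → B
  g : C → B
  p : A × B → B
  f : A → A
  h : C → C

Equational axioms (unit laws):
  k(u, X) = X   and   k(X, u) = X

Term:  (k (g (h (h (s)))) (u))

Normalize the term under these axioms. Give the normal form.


normal form = (g (h (h (s))))

1. (k (g (h (h (s)))) (u))  →  (g (h (h (s))))


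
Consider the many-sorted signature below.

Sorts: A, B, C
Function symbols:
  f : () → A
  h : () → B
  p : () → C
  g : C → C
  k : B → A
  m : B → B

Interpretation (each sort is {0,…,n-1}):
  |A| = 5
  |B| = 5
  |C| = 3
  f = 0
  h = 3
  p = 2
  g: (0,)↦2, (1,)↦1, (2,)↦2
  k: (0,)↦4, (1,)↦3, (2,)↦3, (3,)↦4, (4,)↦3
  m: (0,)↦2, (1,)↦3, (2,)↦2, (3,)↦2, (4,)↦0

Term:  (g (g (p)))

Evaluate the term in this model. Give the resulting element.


  p = 2
  (g (p)) = g(2,) = 2
  (g (g (p))) = g(2,) = 2

value = 2


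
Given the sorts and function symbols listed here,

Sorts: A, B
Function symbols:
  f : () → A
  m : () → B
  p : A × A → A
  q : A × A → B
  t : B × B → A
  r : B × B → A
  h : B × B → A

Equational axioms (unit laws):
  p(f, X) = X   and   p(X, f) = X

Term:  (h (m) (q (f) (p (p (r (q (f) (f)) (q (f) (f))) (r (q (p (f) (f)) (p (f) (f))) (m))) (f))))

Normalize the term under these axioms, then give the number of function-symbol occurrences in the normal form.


1. (h (m) (q (f) (p (p (r (q (f) (f)) (q (f) (f))) (r (q (p (f) (f)) (p (f) (f))) (m))) (f))))  →  (h (m) (q (f) (p (r (q (f) (f)) (q (f) (f))) (r (q (p (f) (f)) (p (f) (f))) (m)))))
2. (h (m) (q (f) (p (r (q (f) (f)) (q (f) (f))) (r (q (p (f) (f)) (p (f) (f))) (m)))))  →  (h (m) (q (f) (p (r (q (f) (f)) (q (f) (f))) (r (q (f) (p (f) (f))) (m)))))
3. (h (m) (q (f) (p (r (q (f) (f)) (q (f) (f))) (r (q (f) (p (f) (f))) (m)))))  →  (h (m) (q (f) (p (r (q (f) (f)) (q (f) (f))) (r (q (f) (f)) (m)))))
normal form: (h (m) (q (f) (p (r (q (f) (f)) (q (f) (f))) (r (q (f) (f)) (m)))))

size = 17


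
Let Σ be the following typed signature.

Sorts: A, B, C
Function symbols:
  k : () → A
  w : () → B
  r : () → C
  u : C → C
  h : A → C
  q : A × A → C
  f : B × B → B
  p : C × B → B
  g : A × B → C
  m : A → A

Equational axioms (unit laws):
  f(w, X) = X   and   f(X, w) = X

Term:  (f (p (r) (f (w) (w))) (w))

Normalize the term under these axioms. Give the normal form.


1. (f (p (r) (f (w) (w))) (w))  →  (p (r) (f (w) (w)))
2. (p (r) (f (w) (w)))  →  (p (r) (w))

normal form = (p (r) (w))


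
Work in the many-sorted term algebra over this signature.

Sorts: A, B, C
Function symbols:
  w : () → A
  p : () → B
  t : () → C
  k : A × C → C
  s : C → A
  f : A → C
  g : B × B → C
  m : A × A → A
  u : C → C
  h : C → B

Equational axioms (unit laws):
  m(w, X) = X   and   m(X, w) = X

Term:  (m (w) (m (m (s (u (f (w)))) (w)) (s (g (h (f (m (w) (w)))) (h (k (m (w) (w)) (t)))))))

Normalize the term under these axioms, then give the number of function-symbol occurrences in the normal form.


1. (m (w) (m (m (s (u (f (w)))) (w)) (s (g (h (f (m (w) (w)))) (h (k (m (w) (w)) (t)))))))  →  (m (m (s (u (f (w)))) (w)) (s (g (h (f (m (w) (w)))) (h (k (m (w) (w)) (t))))))
2. (m (m (s (u (f (w)))) (w)) (s (g (h (f (m (w) (w)))) (h (k (m (w) (w)) (t))))))  →  (m (s (u (f (w)))) (s (g (h (f (m (w) (w)))) (h (k (m (w) (w)) (t))))))
3. (m (s (u (f (w)))) (s (g (h (f (m (w) (w)))) (h (k (m (w) (w)) (t))))))  →  (m (s (u (f (w)))) (s (g (h (f (w))) (h (k (m (w) (w)) (t))))))
4. (m (s (u (f (w)))) (s (g (h (f (w))) (h (k (m (w) (w)) (t))))))  →  (m (s (u (f (w)))) (s (g (h (f (w))) (h (k (w) (t))))))
normal form: (m (s (u (f (w)))) (s (g (h (f (w))) (h (k (w) (t))))))

size = 14


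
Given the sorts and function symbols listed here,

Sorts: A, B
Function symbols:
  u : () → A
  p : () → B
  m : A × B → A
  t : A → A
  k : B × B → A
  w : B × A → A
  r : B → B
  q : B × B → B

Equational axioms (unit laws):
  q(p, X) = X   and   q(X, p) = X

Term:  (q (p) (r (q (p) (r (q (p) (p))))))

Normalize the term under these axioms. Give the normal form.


normal form = (r (r (p)))

1. (q (p) (r (q (p) (r (q (p) (p))))))  →  (r (q (p) (r (q (p) (p)))))
2. (r (q (p) (r (q (p) (p)))))  →  (r (r (q (p) (p))))
3. (r (r (q (p) (p))))  →  (r (r (p)))


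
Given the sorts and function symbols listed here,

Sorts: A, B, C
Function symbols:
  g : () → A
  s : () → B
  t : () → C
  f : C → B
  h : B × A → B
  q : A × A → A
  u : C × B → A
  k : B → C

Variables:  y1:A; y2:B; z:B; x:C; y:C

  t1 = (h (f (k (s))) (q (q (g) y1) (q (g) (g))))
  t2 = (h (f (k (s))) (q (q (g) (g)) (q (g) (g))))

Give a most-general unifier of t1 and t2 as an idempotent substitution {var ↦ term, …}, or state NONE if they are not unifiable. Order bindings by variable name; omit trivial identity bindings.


{y1 ↦ (g)}


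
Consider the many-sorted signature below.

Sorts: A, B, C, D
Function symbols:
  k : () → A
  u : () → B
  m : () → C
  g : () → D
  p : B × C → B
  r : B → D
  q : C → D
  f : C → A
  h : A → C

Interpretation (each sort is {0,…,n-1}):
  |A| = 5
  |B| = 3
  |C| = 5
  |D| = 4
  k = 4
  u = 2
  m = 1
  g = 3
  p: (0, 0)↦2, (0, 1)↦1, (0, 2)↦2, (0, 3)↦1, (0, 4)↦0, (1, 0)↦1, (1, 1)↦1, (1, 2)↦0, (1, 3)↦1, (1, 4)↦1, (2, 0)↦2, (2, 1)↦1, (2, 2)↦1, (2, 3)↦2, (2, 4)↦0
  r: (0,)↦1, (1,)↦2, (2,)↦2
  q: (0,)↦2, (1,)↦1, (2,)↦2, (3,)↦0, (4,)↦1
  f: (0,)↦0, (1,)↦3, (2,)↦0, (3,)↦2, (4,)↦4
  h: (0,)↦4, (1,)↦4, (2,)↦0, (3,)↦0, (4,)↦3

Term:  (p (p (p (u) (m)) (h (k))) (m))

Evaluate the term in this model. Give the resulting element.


  u = 2
  m = 1
  (p (u) (m)) = p(2, 1) = 1
  k = 4
  (h (k)) = h(4,) = 3
  (p (p (u) (m)) (h (k))) = p(1, 3) = 1
  m = 1
  (p (p (p (u) (m)) (h (k))) (m)) = p(1, 1) = 1

value = 1


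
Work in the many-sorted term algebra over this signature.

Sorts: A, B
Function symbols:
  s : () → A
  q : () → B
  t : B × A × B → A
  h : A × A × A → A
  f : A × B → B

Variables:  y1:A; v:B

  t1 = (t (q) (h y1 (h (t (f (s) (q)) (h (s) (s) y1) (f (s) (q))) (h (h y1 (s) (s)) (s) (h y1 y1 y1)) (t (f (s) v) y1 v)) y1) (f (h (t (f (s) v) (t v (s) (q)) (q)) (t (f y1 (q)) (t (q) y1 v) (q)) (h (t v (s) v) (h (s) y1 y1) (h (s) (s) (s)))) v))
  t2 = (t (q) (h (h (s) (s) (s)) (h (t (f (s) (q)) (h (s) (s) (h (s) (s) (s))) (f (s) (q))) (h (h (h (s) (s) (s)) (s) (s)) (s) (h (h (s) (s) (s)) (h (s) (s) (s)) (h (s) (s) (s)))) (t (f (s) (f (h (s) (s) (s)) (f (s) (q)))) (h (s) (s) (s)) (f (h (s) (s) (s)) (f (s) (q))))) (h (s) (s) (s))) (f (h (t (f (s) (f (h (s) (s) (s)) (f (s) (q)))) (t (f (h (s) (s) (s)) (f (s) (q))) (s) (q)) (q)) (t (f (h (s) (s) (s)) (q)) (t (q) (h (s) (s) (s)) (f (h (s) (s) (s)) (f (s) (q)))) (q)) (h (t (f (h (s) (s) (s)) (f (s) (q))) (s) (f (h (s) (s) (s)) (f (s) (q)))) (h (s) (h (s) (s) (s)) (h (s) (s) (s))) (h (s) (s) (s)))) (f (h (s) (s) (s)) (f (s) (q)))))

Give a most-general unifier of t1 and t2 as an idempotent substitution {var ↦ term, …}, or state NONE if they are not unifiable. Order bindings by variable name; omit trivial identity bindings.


{v ↦ (f (h (s) (s) (s)) (f (s) (q))), y1 ↦ (h (s) (s) (s))}


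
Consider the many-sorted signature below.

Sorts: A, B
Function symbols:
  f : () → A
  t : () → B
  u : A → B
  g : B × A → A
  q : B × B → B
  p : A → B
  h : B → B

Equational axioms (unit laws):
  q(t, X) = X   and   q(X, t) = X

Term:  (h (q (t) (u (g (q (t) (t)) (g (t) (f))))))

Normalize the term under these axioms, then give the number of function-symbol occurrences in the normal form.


size = 7

1. (h (q (t) (u (g (q (t) (t)) (g (t) (f))))))  →  (h (u (g (q (t) (t)) (g (t) (f)))))
2. (h (u (g (q (t) (t)) (g (t) (f)))))  →  (h (u (g (t) (g (t) (f)))))
normal form: (h (u (g (t) (g (t) (f)))))


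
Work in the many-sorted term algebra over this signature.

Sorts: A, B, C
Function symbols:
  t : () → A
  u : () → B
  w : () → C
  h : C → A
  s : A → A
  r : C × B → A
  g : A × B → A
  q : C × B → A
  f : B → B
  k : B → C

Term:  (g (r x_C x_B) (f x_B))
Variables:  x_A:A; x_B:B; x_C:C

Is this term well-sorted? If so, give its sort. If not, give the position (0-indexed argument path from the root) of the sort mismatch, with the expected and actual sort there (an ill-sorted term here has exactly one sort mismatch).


well-sorted; sort = A

    x_C : C
    x_B : B
  (r x_C x_B) : A
    x_B : B
  (f x_B) : B
(g (r x_C x_B) (f x_B)) : A


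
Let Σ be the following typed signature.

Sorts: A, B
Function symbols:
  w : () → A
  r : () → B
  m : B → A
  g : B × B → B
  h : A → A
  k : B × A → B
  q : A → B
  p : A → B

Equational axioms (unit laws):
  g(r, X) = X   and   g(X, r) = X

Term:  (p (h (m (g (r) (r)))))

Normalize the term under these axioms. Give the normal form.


1. (p (h (m (g (r) (r)))))  →  (p (h (m (r))))

normal form = (p (h (m (r))))


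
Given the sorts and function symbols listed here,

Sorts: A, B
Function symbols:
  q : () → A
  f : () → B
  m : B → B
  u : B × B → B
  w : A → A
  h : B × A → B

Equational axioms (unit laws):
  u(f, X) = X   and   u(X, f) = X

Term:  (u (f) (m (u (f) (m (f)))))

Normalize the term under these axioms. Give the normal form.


normal form = (m (m (f)))

1. (u (f) (m (u (f) (m (f)))))  →  (m (u (f) (m (f))))
2. (m (u (f) (m (f))))  →  (m (m (f)))


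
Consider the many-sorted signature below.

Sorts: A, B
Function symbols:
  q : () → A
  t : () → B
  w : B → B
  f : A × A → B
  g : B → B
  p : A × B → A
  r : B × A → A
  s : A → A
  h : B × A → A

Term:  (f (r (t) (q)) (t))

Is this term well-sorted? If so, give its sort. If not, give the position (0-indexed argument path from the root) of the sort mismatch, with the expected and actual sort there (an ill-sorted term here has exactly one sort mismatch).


ill-sorted at position [1]: expected A, got B

    (t) : B
    (q) : A
  (r (t) (q)) : A
  (t) : B
(f (r (t) (q)) (t)) : ✗ arg 1 at [1] has sort B, expected A


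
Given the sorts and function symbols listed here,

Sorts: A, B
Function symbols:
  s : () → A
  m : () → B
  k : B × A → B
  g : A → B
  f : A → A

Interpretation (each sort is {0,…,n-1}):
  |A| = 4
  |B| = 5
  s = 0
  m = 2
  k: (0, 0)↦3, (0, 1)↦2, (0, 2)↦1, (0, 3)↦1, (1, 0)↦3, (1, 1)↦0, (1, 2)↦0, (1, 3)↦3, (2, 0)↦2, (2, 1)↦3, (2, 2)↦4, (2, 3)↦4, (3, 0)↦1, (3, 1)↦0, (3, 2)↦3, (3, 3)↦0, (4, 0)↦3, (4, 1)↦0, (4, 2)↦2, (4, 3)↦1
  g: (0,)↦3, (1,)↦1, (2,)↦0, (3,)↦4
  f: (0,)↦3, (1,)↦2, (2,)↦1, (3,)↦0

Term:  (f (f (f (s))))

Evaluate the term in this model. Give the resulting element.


  s = 0
  (f (s)) = f(0,) = 3
  (f (f (s))) = f(3,) = 0
  (f (f (f (s)))) = f(0,) = 3

value = 3


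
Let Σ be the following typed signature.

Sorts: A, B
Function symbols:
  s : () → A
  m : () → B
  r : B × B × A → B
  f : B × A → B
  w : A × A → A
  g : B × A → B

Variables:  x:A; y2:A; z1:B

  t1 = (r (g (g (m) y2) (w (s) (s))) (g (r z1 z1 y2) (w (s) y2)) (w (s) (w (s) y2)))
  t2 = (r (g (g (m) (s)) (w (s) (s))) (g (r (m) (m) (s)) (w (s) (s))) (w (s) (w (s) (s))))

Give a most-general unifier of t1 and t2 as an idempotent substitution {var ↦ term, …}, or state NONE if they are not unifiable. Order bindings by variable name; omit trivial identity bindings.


{y2 ↦ (s), z1 ↦ (m)}


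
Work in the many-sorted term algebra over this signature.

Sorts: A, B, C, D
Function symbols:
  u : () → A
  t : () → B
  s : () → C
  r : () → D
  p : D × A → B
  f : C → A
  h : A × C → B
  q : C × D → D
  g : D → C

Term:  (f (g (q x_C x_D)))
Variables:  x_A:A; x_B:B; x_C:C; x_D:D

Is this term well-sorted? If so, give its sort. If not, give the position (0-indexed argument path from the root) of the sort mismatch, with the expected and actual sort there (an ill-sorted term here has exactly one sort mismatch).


well-sorted; sort = A

      x_C : C
      x_D : D
    (q x_C x_D) : D
  (g (q x_C x_D)) : C
(f (g (q x_C x_D))) : A


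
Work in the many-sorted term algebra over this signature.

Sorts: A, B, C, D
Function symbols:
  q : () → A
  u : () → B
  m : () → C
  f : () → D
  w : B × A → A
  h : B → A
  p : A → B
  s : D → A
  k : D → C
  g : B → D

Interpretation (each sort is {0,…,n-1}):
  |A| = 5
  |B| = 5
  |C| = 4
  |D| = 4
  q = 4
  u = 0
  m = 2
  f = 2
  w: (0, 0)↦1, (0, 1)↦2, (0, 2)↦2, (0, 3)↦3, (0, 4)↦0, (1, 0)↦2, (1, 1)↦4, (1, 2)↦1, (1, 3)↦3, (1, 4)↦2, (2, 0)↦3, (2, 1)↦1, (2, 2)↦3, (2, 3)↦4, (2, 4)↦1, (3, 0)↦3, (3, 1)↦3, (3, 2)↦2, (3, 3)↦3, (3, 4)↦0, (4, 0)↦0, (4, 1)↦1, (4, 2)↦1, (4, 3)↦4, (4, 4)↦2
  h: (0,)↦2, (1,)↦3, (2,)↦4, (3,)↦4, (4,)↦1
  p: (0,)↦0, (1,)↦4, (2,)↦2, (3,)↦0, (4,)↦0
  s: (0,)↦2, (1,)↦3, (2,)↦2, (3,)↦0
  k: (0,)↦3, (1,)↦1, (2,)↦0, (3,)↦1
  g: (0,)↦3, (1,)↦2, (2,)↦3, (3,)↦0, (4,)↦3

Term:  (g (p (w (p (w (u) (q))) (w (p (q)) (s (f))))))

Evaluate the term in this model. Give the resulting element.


value = 3

  u = 0
  q = 4
  (w (u) (q)) = w(0, 4) = 0
  (p (w (u) (q))) = p(0,) = 0
  q = 4
  (p (q)) = p(4,) = 0
  f = 2
  (s (f)) = s(2,) = 2
  (w (p (q)) (s (f))) = w(0, 2) = 2
  (w (p (w (u) (q))) (w (p (q)) (s (f)))) = w(0, 2) = 2
  (p (w (p (w (u) (q))) (w (p (q)) (s (f))))) = p(2,) = 2
  (g (p (w (p (w (u) (q))) (w (p (q)) (s (f)))))) = g(2,) = 3


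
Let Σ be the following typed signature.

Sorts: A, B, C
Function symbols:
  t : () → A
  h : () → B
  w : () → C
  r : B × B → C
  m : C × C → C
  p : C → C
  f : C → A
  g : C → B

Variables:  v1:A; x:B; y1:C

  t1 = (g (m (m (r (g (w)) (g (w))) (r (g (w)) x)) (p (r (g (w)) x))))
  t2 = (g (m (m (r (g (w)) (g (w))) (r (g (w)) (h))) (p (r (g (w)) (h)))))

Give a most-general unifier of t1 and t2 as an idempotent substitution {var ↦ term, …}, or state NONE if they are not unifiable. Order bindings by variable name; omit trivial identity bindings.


{x ↦ (h)}


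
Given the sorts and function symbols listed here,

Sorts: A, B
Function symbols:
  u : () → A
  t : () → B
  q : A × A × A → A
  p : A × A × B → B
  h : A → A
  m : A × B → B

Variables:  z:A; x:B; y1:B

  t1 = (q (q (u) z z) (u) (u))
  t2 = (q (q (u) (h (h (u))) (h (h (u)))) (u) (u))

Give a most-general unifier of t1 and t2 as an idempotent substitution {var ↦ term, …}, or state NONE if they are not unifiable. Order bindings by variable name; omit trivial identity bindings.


{z ↦ (h (h (u)))}


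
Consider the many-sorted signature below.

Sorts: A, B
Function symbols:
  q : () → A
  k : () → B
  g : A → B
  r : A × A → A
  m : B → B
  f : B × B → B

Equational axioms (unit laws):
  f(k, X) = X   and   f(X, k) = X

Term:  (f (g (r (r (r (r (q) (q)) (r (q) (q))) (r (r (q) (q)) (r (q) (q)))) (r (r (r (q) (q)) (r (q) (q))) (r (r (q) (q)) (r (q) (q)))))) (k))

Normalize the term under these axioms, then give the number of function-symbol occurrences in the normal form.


1. (f (g (r (r (r (r (q) (q)) (r (q) (q))) (r (r (q) (q)) (r (q) (q)))) (r (r (r (q) (q)) (r (q) (q))) (r (r (q) (q)) (r (q) (q)))))) (k))  →  (g (r (r (r (r (q) (q)) (r (q) (q))) (r (r (q) (q)) (r (q) (q)))) (r (r (r (q) (q)) (r (q) (q))) (r (r (q) (q)) (r (q) (q))))))
normal form: (g (r (r (r (r (q) (q)) (r (q) (q))) (r (r (q) (q)) (r (q) (q)))) (r (r (r (q) (q)) (r (q) (q))) (r (r (q) (q)) (r (q) (q))))))

size = 32


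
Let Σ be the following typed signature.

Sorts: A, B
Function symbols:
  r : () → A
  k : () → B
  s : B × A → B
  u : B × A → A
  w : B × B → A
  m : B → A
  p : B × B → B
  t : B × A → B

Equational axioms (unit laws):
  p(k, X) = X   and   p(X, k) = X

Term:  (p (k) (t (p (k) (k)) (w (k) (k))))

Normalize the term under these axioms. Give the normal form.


1. (p (k) (t (p (k) (k)) (w (k) (k))))  →  (t (p (k) (k)) (w (k) (k)))
2. (t (p (k) (k)) (w (k) (k)))  →  (t (k) (w (k) (k)))

normal form = (t (k) (w (k) (k)))


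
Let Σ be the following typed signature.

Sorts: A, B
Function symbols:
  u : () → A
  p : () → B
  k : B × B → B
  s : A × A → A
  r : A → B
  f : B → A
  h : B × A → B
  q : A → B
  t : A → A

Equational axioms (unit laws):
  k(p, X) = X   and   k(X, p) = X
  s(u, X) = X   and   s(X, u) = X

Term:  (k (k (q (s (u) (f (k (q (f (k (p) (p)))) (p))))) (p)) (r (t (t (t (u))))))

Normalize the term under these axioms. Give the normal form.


normal form = (k (q (f (q (f (p))))) (r (t (t (t (u))))))

1. (k (k (q (s (u) (f (k (q (f (k (p) (p)))) (p))))) (p)) (r (t (t (t (u))))))  →  (k (q (s (u) (f (k (q (f (k (p) (p)))) (p))))) (r (t (t (t (u))))))
2. (k (q (s (u) (f (k (q (f (k (p) (p)))) (p))))) (r (t (t (t (u))))))  →  (k (q (f (k (q (f (k (p) (p)))) (p)))) (r (t (t (t (u))))))
3. (k (q (f (k (q (f (k (p) (p)))) (p)))) (r (t (t (t (u))))))  →  (k (q (f (q (f (k (p) (p)))))) (r (t (t (t (u))))))
4. (k (q (f (q (f (k (p) (p)))))) (r (t (t (t (u))))))  →  (k (q (f (q (f (p))))) (r (t (t (t (u))))))


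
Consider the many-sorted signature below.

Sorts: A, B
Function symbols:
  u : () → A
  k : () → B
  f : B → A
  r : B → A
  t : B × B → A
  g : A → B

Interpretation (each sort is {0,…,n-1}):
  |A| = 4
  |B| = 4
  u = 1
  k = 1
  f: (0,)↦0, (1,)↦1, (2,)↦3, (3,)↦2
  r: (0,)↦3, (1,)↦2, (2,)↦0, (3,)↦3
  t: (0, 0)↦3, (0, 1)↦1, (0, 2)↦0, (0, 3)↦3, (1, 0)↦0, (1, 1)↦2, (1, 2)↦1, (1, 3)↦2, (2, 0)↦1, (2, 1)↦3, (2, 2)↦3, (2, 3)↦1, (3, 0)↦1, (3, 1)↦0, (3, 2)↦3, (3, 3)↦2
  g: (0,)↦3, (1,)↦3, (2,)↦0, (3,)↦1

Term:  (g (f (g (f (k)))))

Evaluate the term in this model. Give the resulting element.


value = 0

  k = 1
  (f (k)) = f(1,) = 1
  (g (f (k))) = g(1,) = 3
  (f (g (f (k)))) = f(3,) = 2
  (g (f (g (f (k))))) = g(2,) = 0


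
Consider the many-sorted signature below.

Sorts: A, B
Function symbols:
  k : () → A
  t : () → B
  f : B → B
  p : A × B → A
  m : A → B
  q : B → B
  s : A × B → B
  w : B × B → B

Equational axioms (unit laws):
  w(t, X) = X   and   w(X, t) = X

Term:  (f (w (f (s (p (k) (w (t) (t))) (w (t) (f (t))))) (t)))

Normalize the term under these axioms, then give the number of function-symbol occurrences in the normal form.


1. (f (w (f (s (p (k) (w (t) (t))) (w (t) (f (t))))) (t)))  →  (f (f (s (p (k) (w (t) (t))) (w (t) (f (t))))))
2. (f (f (s (p (k) (w (t) (t))) (w (t) (f (t))))))  →  (f (f (s (p (k) (t)) (w (t) (f (t))))))
3. (f (f (s (p (k) (t)) (w (t) (f (t))))))  →  (f (f (s (p (k) (t)) (f (t)))))
normal form: (f (f (s (p (k) (t)) (f (t)))))

size = 8


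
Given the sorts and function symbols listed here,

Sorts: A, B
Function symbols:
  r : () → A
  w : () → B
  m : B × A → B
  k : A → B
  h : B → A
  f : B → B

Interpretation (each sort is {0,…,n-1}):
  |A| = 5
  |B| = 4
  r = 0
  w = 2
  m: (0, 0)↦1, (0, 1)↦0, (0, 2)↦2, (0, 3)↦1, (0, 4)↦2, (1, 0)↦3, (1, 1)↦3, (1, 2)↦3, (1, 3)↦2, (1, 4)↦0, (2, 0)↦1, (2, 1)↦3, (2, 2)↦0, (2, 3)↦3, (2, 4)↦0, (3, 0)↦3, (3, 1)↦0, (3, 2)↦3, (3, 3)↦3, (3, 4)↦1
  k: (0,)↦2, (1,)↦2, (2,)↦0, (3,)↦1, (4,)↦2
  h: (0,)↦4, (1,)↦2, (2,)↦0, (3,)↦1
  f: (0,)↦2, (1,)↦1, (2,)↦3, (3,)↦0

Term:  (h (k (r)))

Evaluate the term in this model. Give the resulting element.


  r = 0
  (k (r)) = k(0,) = 2
  (h (k (r))) = h(2,) = 0

value = 0


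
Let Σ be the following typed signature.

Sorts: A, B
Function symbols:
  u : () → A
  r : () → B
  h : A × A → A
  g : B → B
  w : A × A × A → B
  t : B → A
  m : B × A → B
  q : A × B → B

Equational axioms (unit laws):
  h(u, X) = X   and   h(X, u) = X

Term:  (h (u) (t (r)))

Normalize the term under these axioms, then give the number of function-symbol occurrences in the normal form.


size = 2

1. (h (u) (t (r)))  →  (t (r))
normal form: (t (r))


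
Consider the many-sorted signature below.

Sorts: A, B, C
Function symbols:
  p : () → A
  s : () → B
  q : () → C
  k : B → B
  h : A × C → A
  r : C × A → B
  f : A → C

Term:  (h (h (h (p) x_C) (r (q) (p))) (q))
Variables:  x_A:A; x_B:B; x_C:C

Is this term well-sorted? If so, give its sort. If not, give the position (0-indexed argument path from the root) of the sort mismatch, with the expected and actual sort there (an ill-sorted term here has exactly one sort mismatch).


ill-sorted at position [0, 1]: expected C, got B

      (p) : A
      x_C : C
    (h (p) x_C) : A
      (q) : C
      (p) : A
    (r (q) (p)) : B
  (h (h (p) x_C) (r (q) (p))) : ✗ arg 1 at [0, 1] has sort B, expected C
  (q) : C


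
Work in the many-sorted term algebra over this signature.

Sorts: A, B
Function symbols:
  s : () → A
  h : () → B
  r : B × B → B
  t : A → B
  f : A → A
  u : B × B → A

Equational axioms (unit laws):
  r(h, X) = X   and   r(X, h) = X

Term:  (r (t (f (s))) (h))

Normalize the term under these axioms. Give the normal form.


1. (r (t (f (s))) (h))  →  (t (f (s)))

normal form = (t (f (s)))


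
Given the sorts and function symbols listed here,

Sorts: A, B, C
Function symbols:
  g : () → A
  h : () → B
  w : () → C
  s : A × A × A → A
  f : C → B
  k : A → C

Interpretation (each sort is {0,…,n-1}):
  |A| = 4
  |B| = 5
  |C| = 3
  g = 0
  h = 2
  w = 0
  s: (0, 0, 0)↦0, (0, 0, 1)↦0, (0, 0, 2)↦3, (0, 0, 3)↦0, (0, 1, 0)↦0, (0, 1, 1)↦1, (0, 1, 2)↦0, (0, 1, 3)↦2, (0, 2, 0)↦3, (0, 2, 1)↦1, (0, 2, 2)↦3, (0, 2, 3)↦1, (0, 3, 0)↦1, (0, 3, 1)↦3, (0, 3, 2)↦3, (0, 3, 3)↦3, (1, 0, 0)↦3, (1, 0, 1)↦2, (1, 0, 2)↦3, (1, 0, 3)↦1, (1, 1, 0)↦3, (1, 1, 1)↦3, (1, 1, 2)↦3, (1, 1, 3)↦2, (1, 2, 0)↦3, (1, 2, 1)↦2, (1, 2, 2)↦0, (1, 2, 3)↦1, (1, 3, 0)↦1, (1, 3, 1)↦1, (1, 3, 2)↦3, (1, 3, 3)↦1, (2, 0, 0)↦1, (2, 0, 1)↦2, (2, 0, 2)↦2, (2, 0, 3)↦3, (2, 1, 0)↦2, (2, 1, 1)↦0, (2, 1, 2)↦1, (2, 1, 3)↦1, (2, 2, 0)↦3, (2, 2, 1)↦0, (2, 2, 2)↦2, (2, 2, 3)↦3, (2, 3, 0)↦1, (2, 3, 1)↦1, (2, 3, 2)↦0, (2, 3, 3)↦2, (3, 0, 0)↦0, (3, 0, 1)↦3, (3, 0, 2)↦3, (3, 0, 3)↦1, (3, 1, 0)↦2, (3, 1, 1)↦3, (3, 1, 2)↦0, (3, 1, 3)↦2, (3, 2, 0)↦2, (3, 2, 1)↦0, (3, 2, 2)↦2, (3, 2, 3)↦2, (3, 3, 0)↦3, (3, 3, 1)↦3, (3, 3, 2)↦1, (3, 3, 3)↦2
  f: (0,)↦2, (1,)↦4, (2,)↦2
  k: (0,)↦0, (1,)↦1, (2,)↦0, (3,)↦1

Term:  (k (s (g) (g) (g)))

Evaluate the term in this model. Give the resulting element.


  g = 0
  g = 0
  g = 0
  (s (g) (g) (g)) = s(0, 0, 0) = 0
  (k (s (g) (g) (g))) = k(0,) = 0

value = 0


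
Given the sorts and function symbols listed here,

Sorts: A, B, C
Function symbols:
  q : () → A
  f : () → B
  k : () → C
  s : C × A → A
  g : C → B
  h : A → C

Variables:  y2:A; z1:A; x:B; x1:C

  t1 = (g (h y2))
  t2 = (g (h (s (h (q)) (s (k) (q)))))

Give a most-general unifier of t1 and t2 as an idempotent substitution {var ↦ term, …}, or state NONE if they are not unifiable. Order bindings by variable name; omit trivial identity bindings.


{y2 ↦ (s (h (q)) (s (k) (q)))}


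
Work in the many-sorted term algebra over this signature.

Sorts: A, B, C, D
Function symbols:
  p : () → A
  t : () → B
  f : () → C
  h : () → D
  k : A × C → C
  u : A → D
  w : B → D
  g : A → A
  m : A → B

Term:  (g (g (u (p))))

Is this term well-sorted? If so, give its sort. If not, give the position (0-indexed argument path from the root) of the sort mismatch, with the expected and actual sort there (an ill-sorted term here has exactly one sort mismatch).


ill-sorted at position [0, 0]: expected A, got D

      (p) : A
    (u (p)) : D
  (g (u (p))) : ✗ arg 0 at [0, 0] has sort D, expected A


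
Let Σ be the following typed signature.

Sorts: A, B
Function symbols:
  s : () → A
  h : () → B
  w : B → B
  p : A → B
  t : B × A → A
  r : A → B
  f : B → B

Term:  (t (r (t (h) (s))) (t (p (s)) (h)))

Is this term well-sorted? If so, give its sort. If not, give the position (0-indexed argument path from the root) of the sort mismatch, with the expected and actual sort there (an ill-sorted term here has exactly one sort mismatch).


ill-sorted at position [1, 1]: expected A, got B

      (h) : B
      (s) : A
    (t (h) (s)) : A
  (r (t (h) (s))) : B
      (s) : A
    (p (s)) : B
    (h) : B
  (t (p (s)) (h)) : ✗ arg 1 at [1, 1] has sort B, expected A


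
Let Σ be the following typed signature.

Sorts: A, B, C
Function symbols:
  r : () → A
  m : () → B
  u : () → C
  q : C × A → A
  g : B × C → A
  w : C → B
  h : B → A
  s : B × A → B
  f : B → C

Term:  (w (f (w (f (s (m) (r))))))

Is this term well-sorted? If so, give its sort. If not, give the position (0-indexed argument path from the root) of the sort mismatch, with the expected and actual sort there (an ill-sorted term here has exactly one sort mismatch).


          (m) : B
          (r) : A
        (s (m) (r)) : B
      (f (s (m) (r))) : C
    (w (f (s (m) (r)))) : B
  (f (w (f (s (m) (r))))) : C
(w (f (w (f (s (m) (r)))))) : B

well-sorted; sort = B


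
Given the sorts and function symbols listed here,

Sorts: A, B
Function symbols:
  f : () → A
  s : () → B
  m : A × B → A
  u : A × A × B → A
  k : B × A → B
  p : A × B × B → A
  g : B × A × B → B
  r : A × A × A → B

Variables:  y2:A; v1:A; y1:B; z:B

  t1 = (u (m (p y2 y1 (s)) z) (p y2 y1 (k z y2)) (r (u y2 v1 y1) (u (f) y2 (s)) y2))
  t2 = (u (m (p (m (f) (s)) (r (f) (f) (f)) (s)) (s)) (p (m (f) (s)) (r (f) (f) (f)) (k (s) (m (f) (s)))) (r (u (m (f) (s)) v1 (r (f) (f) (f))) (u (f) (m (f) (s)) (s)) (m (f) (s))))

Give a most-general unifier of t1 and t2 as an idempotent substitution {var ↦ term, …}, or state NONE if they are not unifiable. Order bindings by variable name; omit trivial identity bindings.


{y1 ↦ (r (f) (f) (f)), y2 ↦ (m (f) (s)), z ↦ (s)}


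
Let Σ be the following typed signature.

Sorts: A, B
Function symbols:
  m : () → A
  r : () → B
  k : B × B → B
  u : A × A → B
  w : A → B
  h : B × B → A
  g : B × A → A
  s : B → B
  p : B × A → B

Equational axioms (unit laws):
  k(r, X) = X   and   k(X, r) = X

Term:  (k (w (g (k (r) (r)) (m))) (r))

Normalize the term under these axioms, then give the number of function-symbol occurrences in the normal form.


1. (k (w (g (k (r) (r)) (m))) (r))  →  (w (g (k (r) (r)) (m)))
2. (w (g (k (r) (r)) (m)))  →  (w (g (r) (m)))
normal form: (w (g (r) (m)))

size = 4


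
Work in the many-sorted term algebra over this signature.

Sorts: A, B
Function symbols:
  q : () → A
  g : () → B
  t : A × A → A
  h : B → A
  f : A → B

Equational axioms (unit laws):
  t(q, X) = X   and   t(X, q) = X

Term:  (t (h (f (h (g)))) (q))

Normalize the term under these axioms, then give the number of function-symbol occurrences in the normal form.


1. (t (h (f (h (g)))) (q))  →  (h (f (h (g))))
normal form: (h (f (h (g))))

size = 4


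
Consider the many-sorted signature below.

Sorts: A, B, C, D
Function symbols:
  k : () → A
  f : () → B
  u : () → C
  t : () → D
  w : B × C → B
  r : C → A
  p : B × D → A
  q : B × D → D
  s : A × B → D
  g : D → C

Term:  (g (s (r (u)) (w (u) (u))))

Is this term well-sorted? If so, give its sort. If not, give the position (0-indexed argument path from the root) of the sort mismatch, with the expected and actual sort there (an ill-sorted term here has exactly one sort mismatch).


ill-sorted at position [0, 1, 0]: expected B, got C

      (u) : C
    (r (u)) : A
      (u) : C
      (u) : C
    (w (u) (u)) : ✗ arg 0 at [0, 1, 0] has sort C, expected B


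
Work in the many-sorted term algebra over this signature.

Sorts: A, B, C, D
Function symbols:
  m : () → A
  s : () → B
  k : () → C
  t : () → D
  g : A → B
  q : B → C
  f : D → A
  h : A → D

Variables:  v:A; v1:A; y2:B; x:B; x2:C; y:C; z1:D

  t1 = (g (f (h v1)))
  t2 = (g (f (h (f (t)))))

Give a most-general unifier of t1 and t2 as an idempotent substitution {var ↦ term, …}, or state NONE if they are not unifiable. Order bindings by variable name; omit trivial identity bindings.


{v1 ↦ (f (t))}


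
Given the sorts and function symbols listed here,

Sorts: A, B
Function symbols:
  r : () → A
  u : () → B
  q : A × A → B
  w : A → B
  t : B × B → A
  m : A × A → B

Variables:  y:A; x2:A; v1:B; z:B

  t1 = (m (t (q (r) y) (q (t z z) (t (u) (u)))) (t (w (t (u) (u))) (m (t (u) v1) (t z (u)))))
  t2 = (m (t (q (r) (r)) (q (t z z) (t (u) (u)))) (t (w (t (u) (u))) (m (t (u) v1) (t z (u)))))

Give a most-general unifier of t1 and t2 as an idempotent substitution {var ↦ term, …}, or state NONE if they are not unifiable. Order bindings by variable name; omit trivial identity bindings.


{y ↦ (r)}


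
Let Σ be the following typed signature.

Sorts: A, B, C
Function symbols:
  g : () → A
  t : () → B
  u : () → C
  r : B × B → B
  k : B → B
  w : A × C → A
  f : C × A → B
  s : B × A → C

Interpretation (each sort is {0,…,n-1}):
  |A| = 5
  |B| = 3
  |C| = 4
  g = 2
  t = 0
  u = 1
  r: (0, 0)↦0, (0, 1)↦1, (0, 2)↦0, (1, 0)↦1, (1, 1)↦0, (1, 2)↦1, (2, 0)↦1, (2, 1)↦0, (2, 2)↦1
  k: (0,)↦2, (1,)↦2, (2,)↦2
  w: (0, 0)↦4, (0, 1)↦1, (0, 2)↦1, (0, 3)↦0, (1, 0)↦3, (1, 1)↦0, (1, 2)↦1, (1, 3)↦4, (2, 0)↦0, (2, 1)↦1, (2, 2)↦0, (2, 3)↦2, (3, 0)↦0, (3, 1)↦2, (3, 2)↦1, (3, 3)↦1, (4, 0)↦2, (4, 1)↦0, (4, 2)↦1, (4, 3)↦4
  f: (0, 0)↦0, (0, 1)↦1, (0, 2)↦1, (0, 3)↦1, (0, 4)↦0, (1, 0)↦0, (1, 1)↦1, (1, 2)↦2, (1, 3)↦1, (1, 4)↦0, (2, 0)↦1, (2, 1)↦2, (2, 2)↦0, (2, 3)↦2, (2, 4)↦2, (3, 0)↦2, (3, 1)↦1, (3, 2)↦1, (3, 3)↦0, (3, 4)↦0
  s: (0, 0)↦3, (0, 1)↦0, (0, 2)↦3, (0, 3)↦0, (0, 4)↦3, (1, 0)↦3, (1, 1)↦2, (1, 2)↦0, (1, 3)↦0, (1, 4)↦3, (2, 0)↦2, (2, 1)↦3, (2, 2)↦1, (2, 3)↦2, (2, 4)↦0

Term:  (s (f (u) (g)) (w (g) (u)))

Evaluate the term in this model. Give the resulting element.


  u = 1
  g = 2
  (f (u) (g)) = f(1, 2) = 2
  g = 2
  u = 1
  (w (g) (u)) = w(2, 1) = 1
  (s (f (u) (g)) (w (g) (u))) = s(2, 1) = 3

value = 3


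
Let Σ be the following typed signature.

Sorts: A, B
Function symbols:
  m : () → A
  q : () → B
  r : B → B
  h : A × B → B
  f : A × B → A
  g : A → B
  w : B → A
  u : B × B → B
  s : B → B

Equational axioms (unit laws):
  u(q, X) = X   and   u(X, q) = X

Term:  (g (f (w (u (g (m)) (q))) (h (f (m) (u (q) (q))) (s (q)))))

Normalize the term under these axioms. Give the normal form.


normal form = (g (f (w (g (m))) (h (f (m) (q)) (s (q)))))

1. (g (f (w (u (g (m)) (q))) (h (f (m) (u (q) (q))) (s (q)))))  →  (g (f (w (g (m))) (h (f (m) (u (q) (q))) (s (q)))))
2. (g (f (w (g (m))) (h (f (m) (u (q) (q))) (s (q)))))  →  (g (f (w (g (m))) (h (f (m) (q)) (s (q)))))


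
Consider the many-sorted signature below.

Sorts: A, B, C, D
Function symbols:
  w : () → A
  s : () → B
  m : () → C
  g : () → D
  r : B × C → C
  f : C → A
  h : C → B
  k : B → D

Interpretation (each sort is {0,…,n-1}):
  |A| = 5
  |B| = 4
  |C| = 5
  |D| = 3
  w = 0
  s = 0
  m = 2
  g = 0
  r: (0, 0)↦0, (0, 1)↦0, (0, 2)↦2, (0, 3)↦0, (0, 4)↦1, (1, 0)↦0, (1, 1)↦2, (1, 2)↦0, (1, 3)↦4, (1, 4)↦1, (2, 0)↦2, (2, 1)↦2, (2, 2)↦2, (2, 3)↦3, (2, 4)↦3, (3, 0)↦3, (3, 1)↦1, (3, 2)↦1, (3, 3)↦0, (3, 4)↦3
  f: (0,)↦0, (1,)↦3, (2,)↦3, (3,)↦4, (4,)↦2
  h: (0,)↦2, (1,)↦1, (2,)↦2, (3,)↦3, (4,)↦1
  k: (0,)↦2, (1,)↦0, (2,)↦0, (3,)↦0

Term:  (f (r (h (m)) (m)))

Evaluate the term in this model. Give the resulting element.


  m = 2
  (h (m)) = h(2,) = 2
  m = 2
  (r (h (m)) (m)) = r(2, 2) = 2
  (f (r (h (m)) (m))) = f(2,) = 3

value = 3


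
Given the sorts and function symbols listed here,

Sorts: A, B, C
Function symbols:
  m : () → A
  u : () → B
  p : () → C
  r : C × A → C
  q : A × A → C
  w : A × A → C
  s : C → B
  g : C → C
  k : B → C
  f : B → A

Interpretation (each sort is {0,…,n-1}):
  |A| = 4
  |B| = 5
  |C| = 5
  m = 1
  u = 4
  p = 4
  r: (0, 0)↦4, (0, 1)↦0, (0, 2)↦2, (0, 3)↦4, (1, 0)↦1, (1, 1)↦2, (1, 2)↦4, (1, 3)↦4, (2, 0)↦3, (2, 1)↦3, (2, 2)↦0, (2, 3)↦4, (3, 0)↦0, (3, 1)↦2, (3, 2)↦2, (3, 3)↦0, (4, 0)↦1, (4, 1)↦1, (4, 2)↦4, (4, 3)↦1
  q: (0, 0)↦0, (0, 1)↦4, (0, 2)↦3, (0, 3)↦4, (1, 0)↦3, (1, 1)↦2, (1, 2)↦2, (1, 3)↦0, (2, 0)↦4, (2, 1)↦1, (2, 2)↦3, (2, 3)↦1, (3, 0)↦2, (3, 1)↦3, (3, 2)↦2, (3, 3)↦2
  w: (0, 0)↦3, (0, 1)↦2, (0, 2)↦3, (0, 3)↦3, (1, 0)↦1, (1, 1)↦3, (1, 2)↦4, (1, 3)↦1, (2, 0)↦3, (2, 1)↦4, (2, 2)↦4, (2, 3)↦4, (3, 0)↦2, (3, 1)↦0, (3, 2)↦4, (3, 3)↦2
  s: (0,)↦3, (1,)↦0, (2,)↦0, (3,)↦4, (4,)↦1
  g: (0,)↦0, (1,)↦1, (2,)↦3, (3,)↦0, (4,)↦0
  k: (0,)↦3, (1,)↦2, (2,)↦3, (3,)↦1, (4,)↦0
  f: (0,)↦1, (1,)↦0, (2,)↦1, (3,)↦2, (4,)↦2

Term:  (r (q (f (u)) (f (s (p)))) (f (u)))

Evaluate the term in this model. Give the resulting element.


value = 4

  u = 4
  (f (u)) = f(4,) = 2
  p = 4
  (s (p)) = s(4,) = 1
  (f (s (p))) = f(1,) = 0
  (q (f (u)) (f (s (p)))) = q(2, 0) = 4
  u = 4
  (f (u)) = f(4,) = 2
  (r (q (f (u)) (f (s (p)))) (f (u))) = r(4, 2) = 4


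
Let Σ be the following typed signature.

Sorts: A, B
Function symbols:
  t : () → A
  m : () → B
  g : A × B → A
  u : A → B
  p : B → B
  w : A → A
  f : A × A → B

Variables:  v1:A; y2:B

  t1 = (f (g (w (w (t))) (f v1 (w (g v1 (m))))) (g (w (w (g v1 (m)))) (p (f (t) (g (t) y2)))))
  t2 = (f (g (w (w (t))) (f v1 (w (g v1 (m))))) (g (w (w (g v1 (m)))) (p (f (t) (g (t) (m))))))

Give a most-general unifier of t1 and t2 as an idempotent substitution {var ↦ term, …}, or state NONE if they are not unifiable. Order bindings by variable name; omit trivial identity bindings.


{y2 ↦ (m)}


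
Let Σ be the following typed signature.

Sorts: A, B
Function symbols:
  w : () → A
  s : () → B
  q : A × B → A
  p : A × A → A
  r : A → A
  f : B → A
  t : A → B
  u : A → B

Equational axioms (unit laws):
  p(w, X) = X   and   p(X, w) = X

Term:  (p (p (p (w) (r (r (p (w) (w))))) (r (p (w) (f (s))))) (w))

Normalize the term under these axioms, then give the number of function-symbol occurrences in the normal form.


size = 7

1. (p (p (p (w) (r (r (p (w) (w))))) (r (p (w) (f (s))))) (w))  →  (p (p (w) (r (r (p (w) (w))))) (r (p (w) (f (s)))))
2. (p (p (w) (r (r (p (w) (w))))) (r (p (w) (f (s)))))  →  (p (r (r (p (w) (w)))) (r (p (w) (f (s)))))
3. (p (r (r (p (w) (w)))) (r (p (w) (f (s)))))  →  (p (r (r (w))) (r (p (w) (f (s)))))
4. (p (r (r (w))) (r (p (w) (f (s)))))  →  (p (r (r (w))) (r (f (s))))
normal form: (p (r (r (w))) (r (f (s))))


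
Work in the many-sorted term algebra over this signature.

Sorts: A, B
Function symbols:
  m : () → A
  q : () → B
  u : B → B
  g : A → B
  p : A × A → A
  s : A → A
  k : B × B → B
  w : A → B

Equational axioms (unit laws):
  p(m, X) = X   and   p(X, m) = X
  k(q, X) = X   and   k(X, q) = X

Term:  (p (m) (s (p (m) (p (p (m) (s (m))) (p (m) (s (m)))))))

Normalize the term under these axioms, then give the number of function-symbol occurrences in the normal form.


size = 6

1. (p (m) (s (p (m) (p (p (m) (s (m))) (p (m) (s (m)))))))  →  (s (p (m) (p (p (m) (s (m))) (p (m) (s (m))))))
2. (s (p (m) (p (p (m) (s (m))) (p (m) (s (m))))))  →  (s (p (p (m) (s (m))) (p (m) (s (m)))))
3. (s (p (p (m) (s (m))) (p (m) (s (m)))))  →  (s (p (s (m)) (p (m) (s (m)))))
4. (s (p (s (m)) (p (m) (s (m)))))  →  (s (p (s (m)) (s (m))))
normal form: (s (p (s (m)) (s (m))))
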